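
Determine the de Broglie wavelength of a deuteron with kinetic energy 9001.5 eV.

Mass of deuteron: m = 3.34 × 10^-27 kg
2.13 × 10^-13 m

Using λ = h/√(2mKE):

First convert KE to Joules: KE = 9001.5 eV = 1.442 × 10^-15 J

λ = h/√(2mKE)
λ = (6.626 × 10^-34 J·s) / √(2 × 3.34 × 10^-27 kg × 1.442 × 10^-15 J)
λ = 2.13 × 10^-13 m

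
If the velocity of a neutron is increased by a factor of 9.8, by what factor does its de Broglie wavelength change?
The wavelength decreases by a factor of 9.8.

From λ = h/(mv), the wavelength is inversely proportional to velocity:

λ ∝ 1/v

If v → 9.8v, then λ → λ/9.8

When velocity is increased by a factor of 9.8, the wavelength decreases by a factor of 9.8.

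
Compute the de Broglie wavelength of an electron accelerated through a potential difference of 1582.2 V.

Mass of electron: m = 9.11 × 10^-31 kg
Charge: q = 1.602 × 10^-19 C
3.08 × 10^-11 m

When a particle is accelerated through voltage V, it gains kinetic energy KE = qV.

The de Broglie wavelength is then λ = h/√(2mqV):

λ = h/√(2mqV)
λ = (6.626 × 10^-34 J·s) / √(2 × 9.11 × 10^-31 kg × 1.602 × 10^-19 C × 1582.2 V)
λ = 3.08 × 10^-11 m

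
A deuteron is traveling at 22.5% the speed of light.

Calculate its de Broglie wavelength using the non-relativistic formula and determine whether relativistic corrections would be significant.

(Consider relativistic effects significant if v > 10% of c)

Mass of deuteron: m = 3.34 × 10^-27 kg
Yes, relativistic corrections are needed.

Using the non-relativistic de Broglie formula λ = h/(mv):

v = 22.5% × c = 6.745 × 10^7 m/s

λ = h/(mv)
λ = (6.626 × 10^-34 J·s) / (3.34 × 10^-27 kg × 6.745 × 10^7 m/s)
λ = 2.94 × 10^-15 m

Since v = 22.5% of c > 10% of c, relativistic corrections ARE significant and the actual wavelength would differ from this non-relativistic estimate.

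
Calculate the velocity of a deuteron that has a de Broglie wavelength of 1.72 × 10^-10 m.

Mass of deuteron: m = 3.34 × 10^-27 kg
1.15 × 10^3 m/s

From the de Broglie relation λ = h/(mv), we solve for v:

v = h/(mλ)
v = (6.626 × 10^-34 J·s) / (3.34 × 10^-27 kg × 1.72 × 10^-10 m)
v = 1.15 × 10^3 m/s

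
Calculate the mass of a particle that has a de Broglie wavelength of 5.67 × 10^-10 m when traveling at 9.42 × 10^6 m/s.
1.24 × 10^-31 kg

From the de Broglie relation λ = h/(mv), we solve for m:

m = h/(λv)
m = (6.626 × 10^-34 J·s) / (5.67 × 10^-10 m × 9.42 × 10^6 m/s)
m = 1.24 × 10^-31 kg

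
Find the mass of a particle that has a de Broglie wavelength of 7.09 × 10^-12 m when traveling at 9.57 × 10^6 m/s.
9.77 × 10^-30 kg

From the de Broglie relation λ = h/(mv), we solve for m:

m = h/(λv)
m = (6.626 × 10^-34 J·s) / (7.09 × 10^-12 m × 9.57 × 10^6 m/s)
m = 9.77 × 10^-30 kg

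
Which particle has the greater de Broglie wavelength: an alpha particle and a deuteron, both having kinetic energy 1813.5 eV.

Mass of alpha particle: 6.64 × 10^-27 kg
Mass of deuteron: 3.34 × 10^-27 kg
The deuteron has the longer wavelength.

Using λ = h/√(2mKE):

For alpha particle: λ₁ = h/√(2m₁KE) = 3.37 × 10^-13 m
For deuteron: λ₂ = h/√(2m₂KE) = 4.76 × 10^-13 m

Since λ ∝ 1/√m at constant kinetic energy, the lighter particle has the longer wavelength.

The deuteron has the longer de Broglie wavelength.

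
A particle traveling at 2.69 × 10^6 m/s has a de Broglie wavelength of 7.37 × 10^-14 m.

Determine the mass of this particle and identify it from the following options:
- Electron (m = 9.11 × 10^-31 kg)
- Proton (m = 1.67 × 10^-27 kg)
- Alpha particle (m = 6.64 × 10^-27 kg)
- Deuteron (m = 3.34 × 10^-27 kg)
The particle is a deuteron.

From λ = h/(mv), solve for mass:

m = h/(λv)
m = (6.626 × 10^-34 J·s) / (7.37 × 10^-14 m × 2.69 × 10^6 m/s)
m = 3.34 × 10^-27 kg

Comparing with the listed masses, this is closest to a deuteron.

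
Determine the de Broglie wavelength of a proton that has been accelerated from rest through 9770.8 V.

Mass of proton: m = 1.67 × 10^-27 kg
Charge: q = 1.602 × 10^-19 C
2.90 × 10^-13 m

When a particle is accelerated through voltage V, it gains kinetic energy KE = qV.

The de Broglie wavelength is then λ = h/√(2mqV):

λ = h/√(2mqV)
λ = (6.626 × 10^-34 J·s) / √(2 × 1.67 × 10^-27 kg × 1.602 × 10^-19 C × 9770.8 V)
λ = 2.90 × 10^-13 m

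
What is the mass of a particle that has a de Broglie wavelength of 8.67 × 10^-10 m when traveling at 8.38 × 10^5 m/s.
9.12 × 10^-31 kg

From the de Broglie relation λ = h/(mv), we solve for m:

m = h/(λv)
m = (6.626 × 10^-34 J·s) / (8.67 × 10^-10 m × 8.38 × 10^5 m/s)
m = 9.12 × 10^-31 kg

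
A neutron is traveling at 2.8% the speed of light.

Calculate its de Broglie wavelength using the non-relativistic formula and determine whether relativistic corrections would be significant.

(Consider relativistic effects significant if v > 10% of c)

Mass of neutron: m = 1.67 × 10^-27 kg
No, relativistic corrections are not needed.

Using the non-relativistic de Broglie formula λ = h/(mv):

v = 2.8% × c = 8.394 × 10^6 m/s

λ = h/(mv)
λ = (6.626 × 10^-34 J·s) / (1.67 × 10^-27 kg × 8.394 × 10^6 m/s)
λ = 4.73 × 10^-14 m

Since v = 2.8% of c < 10% of c, relativistic corrections are NOT significant and this non-relativistic result is a good approximation.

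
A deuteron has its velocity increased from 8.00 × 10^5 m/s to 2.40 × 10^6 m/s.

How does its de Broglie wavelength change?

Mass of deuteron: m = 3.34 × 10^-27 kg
The wavelength decreases by a factor of 3.

Using λ = h/(mv):

Initial wavelength: λ₁ = h/(mv₁) = 2.48 × 10^-13 m
Final wavelength: λ₂ = h/(mv₂) = 8.27 × 10^-14 m

Since λ ∝ 1/v, when velocity increases by a factor of 3, the wavelength decreases by a factor of 3.

λ₂/λ₁ = v₁/v₂ = 1/3

The wavelength decreases by a factor of 3.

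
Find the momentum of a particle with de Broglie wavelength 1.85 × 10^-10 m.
3.58 × 10^-24 kg·m/s

From the de Broglie relation λ = h/p, we solve for p:

p = h/λ
p = (6.626 × 10^-34 J·s) / (1.85 × 10^-10 m)
p = 3.58 × 10^-24 kg·m/s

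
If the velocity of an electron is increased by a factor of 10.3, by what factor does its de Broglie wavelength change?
The wavelength decreases by a factor of 10.3.

From λ = h/(mv), the wavelength is inversely proportional to velocity:

λ ∝ 1/v

If v → 10.3v, then λ → λ/10.3

When velocity is increased by a factor of 10.3, the wavelength decreases by a factor of 10.3.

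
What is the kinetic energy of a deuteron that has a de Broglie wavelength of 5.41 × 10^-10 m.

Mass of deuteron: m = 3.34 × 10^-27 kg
2.25 × 10^-22 J (or 1.40 × 10^-3 eV)

From λ = h/√(2mKE), we solve for KE:

λ² = h²/(2mKE)
KE = h²/(2mλ²)
KE = (6.626 × 10^-34 J·s)² / (2 × 3.34 × 10^-27 kg × (5.41 × 10^-10 m)²)
KE = 2.25 × 10^-22 J
KE = 1.40 × 10^-3 eV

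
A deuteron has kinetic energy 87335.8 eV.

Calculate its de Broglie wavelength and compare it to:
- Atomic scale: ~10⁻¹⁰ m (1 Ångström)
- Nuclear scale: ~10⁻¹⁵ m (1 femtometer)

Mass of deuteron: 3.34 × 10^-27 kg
λ = 6.85 × 10^-14 m, which is between nuclear and atomic scales.

Using λ = h/√(2mKE):

KE = 87335.8 eV = 1.399 × 10^-14 J

λ = h/√(2mKE)
λ = (6.626 × 10^-34 J·s) / √(2 × 3.34 × 10^-27 kg × 1.399 × 10^-14 J)
λ = 6.85 × 10^-14 m

Comparison:
- Atomic scale (10⁻¹⁰ m): λ is 0.00069× this size
- Nuclear scale (10⁻¹⁵ m): λ is 69× this size

The wavelength is between nuclear and atomic scales.

This wavelength is appropriate for probing atomic structure but too large for nuclear physics experiments.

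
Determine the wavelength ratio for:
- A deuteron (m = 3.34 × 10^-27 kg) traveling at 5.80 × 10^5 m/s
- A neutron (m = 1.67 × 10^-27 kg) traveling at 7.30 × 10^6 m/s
λ₁/λ₂ = 6.29

Using λ = h/(mv):

λ₁ = h/(m₁v₁) = 3.42 × 10^-13 m
λ₂ = h/(m₂v₂) = 5.44 × 10^-14 m

Ratio λ₁/λ₂ = (m₂v₂)/(m₁v₁)
         = (1.67 × 10^-27 kg × 7.30 × 10^6 m/s) / (3.34 × 10^-27 kg × 5.80 × 10^5 m/s)
         = 6.29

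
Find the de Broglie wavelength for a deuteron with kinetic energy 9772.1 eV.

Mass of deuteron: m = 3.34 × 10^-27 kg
2.05 × 10^-13 m

Using λ = h/√(2mKE):

First convert KE to Joules: KE = 9772.1 eV = 1.566 × 10^-15 J

λ = h/√(2mKE)
λ = (6.626 × 10^-34 J·s) / √(2 × 3.34 × 10^-27 kg × 1.566 × 10^-15 J)
λ = 2.05 × 10^-13 m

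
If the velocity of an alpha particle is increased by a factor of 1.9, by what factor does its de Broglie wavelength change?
The wavelength decreases by a factor of 1.9.

From λ = h/(mv), the wavelength is inversely proportional to velocity:

λ ∝ 1/v

If v → 1.9v, then λ → λ/1.9

When velocity is increased by a factor of 1.9, the wavelength decreases by a factor of 1.9.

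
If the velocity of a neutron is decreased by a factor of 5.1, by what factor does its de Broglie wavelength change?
The wavelength increases by a factor of 5.1.

From λ = h/(mv), the wavelength is inversely proportional to velocity:

λ ∝ 1/v

If v → v/5.1, then λ → 5.1λ

When velocity is decreased by a factor of 5.1, the wavelength increases by a factor of 5.1.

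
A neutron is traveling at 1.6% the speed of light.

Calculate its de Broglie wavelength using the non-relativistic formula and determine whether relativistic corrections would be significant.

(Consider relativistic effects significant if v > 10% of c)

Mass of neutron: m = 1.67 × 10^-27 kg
No, relativistic corrections are not needed.

Using the non-relativistic de Broglie formula λ = h/(mv):

v = 1.6% × c = 4.797 × 10^6 m/s

λ = h/(mv)
λ = (6.626 × 10^-34 J·s) / (1.67 × 10^-27 kg × 4.797 × 10^6 m/s)
λ = 8.27 × 10^-14 m

Since v = 1.6% of c < 10% of c, relativistic corrections are NOT significant and this non-relativistic result is a good approximation.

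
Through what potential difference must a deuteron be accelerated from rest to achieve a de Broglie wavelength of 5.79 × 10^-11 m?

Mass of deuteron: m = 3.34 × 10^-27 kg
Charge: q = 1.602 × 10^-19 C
1.22 × 10^-1 V

From λ = h/√(2mqV), we solve for V:

λ² = h²/(2mqV)
V = h²/(2mqλ²)
V = (6.626 × 10^-34 J·s)² / (2 × 3.34 × 10^-27 kg × 1.602 × 10^-19 C × (5.79 × 10^-11 m)²)
V = 1.22 × 10^-1 V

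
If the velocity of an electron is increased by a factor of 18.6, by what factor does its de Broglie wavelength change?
The wavelength decreases by a factor of 18.6.

From λ = h/(mv), the wavelength is inversely proportional to velocity:

λ ∝ 1/v

If v → 18.6v, then λ → λ/18.6

When velocity is increased by a factor of 18.6, the wavelength decreases by a factor of 18.6.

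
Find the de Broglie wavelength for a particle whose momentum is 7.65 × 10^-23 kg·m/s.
8.66 × 10^-12 m

Using the de Broglie relation λ = h/p:

λ = h/p
λ = (6.626 × 10^-34 J·s) / (7.65 × 10^-23 kg·m/s)
λ = 8.66 × 10^-12 m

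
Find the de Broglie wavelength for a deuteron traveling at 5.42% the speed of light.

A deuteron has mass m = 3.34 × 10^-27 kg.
1.22 × 10^-14 m

Using the de Broglie relation λ = h/(mv):

v = 5.42% × c = 1.625 × 10^7 m/s

λ = h/(mv)
λ = (6.626 × 10^-34 J·s) / (3.34 × 10^-27 kg × 1.625 × 10^7 m/s)
λ = 1.22 × 10^-14 m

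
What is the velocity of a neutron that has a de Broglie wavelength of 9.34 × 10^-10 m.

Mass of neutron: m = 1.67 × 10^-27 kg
4.25 × 10^2 m/s

From the de Broglie relation λ = h/(mv), we solve for v:

v = h/(mλ)
v = (6.626 × 10^-34 J·s) / (1.67 × 10^-27 kg × 9.34 × 10^-10 m)
v = 4.25 × 10^2 m/s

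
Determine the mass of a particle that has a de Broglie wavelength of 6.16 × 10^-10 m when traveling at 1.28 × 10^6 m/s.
8.40 × 10^-31 kg

From the de Broglie relation λ = h/(mv), we solve for m:

m = h/(λv)
m = (6.626 × 10^-34 J·s) / (6.16 × 10^-10 m × 1.28 × 10^6 m/s)
m = 8.40 × 10^-31 kg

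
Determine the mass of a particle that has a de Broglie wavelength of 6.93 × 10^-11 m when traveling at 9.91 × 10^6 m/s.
9.65 × 10^-31 kg

From the de Broglie relation λ = h/(mv), we solve for m:

m = h/(λv)
m = (6.626 × 10^-34 J·s) / (6.93 × 10^-11 m × 9.91 × 10^6 m/s)
m = 9.65 × 10^-31 kg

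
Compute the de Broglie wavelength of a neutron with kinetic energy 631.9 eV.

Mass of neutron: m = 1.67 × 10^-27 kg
1.14 × 10^-12 m

Using λ = h/√(2mKE):

First convert KE to Joules: KE = 631.9 eV = 1.012 × 10^-16 J

λ = h/√(2mKE)
λ = (6.626 × 10^-34 J·s) / √(2 × 1.67 × 10^-27 kg × 1.012 × 10^-16 J)
λ = 1.14 × 10^-12 m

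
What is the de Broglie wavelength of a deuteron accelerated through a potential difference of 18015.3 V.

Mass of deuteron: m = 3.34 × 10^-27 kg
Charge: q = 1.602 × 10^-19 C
1.51 × 10^-13 m

When a particle is accelerated through voltage V, it gains kinetic energy KE = qV.

The de Broglie wavelength is then λ = h/√(2mqV):

λ = h/√(2mqV)
λ = (6.626 × 10^-34 J·s) / √(2 × 3.34 × 10^-27 kg × 1.602 × 10^-19 C × 18015.3 V)
λ = 1.51 × 10^-13 m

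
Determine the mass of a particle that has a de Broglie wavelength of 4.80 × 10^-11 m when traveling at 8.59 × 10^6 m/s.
1.61 × 10^-30 kg

From the de Broglie relation λ = h/(mv), we solve for m:

m = h/(λv)
m = (6.626 × 10^-34 J·s) / (4.80 × 10^-11 m × 8.59 × 10^6 m/s)
m = 1.61 × 10^-30 kg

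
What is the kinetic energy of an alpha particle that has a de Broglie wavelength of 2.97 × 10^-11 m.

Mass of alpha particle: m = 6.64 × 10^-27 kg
3.75 × 10^-20 J (or 0.234 eV)

From λ = h/√(2mKE), we solve for KE:

λ² = h²/(2mKE)
KE = h²/(2mλ²)
KE = (6.626 × 10^-34 J·s)² / (2 × 6.64 × 10^-27 kg × (2.97 × 10^-11 m)²)
KE = 3.75 × 10^-20 J
KE = 0.234 eV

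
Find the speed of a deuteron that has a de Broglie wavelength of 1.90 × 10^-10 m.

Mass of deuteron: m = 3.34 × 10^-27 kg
1.04 × 10^3 m/s

From the de Broglie relation λ = h/(mv), we solve for v:

v = h/(mλ)
v = (6.626 × 10^-34 J·s) / (3.34 × 10^-27 kg × 1.90 × 10^-10 m)
v = 1.04 × 10^3 m/s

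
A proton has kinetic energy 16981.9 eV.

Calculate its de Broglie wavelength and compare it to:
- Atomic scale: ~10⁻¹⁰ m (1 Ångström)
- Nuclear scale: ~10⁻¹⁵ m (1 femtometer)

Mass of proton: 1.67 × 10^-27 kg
λ = 2.20 × 10^-13 m, which is between nuclear and atomic scales.

Using λ = h/√(2mKE):

KE = 16981.9 eV = 2.721 × 10^-15 J

λ = h/√(2mKE)
λ = (6.626 × 10^-34 J·s) / √(2 × 1.67 × 10^-27 kg × 2.721 × 10^-15 J)
λ = 2.20 × 10^-13 m

Comparison:
- Atomic scale (10⁻¹⁰ m): λ is 0.0022× this size
- Nuclear scale (10⁻¹⁵ m): λ is 2.2e+02× this size

The wavelength is between nuclear and atomic scales.

This wavelength is appropriate for probing atomic structure but too large for nuclear physics experiments.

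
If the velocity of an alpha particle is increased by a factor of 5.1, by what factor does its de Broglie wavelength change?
The wavelength decreases by a factor of 5.1.

From λ = h/(mv), the wavelength is inversely proportional to velocity:

λ ∝ 1/v

If v → 5.1v, then λ → λ/5.1

When velocity is increased by a factor of 5.1, the wavelength decreases by a factor of 5.1.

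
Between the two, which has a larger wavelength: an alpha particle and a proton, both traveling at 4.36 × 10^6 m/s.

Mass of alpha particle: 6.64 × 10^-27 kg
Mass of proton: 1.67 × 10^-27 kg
The proton has the longer wavelength.

Using λ = h/(mv), since both particles have the same velocity, the wavelength depends only on mass.

For alpha particle: λ₁ = h/(m₁v) = 2.29 × 10^-14 m
For proton: λ₂ = h/(m₂v) = 9.10 × 10^-14 m

Since λ ∝ 1/m at constant velocity, the lighter particle has the longer wavelength.

The proton has the longer de Broglie wavelength.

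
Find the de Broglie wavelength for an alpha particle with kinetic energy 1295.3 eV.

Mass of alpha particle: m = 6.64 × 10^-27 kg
3.99 × 10^-13 m

Using λ = h/√(2mKE):

First convert KE to Joules: KE = 1295.3 eV = 2.075 × 10^-16 J

λ = h/√(2mKE)
λ = (6.626 × 10^-34 J·s) / √(2 × 6.64 × 10^-27 kg × 2.075 × 10^-16 J)
λ = 3.99 × 10^-13 m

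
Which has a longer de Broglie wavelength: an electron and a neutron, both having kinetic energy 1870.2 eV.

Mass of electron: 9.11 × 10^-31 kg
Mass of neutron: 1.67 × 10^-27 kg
The electron has the longer wavelength.

Using λ = h/√(2mKE):

For electron: λ₁ = h/√(2m₁KE) = 2.84 × 10^-11 m
For neutron: λ₂ = h/√(2m₂KE) = 6.62 × 10^-13 m

Since λ ∝ 1/√m at constant kinetic energy, the lighter particle has the longer wavelength.

The electron has the longer de Broglie wavelength.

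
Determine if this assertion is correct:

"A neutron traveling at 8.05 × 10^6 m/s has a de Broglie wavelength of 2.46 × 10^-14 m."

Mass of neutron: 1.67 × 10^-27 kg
False

The claim is incorrect.

Using λ = h/(mv):
λ = (6.626 × 10^-34 J·s) / (1.67 × 10^-27 kg × 8.05 × 10^6 m/s)
λ = 4.93 × 10^-14 m

The actual wavelength differs from the claimed 2.46 × 10^-14 m.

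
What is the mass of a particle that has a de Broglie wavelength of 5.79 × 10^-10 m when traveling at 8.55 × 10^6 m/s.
1.34 × 10^-31 kg

From the de Broglie relation λ = h/(mv), we solve for m:

m = h/(λv)
m = (6.626 × 10^-34 J·s) / (5.79 × 10^-10 m × 8.55 × 10^6 m/s)
m = 1.34 × 10^-31 kg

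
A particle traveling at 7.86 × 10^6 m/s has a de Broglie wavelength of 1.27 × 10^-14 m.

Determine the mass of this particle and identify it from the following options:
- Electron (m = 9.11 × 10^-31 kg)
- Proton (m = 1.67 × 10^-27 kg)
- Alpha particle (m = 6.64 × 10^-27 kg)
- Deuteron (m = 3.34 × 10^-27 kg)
The particle is an alpha particle.

From λ = h/(mv), solve for mass:

m = h/(λv)
m = (6.626 × 10^-34 J·s) / (1.27 × 10^-14 m × 7.86 × 10^6 m/s)
m = 6.64 × 10^-27 kg

Comparing with the listed masses, this is closest to an alpha particle.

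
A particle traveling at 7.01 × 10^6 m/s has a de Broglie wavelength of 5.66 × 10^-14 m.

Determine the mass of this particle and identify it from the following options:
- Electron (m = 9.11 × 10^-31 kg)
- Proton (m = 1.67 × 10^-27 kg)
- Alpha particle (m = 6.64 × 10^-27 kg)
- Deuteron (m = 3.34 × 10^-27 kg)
The particle is a proton.

From λ = h/(mv), solve for mass:

m = h/(λv)
m = (6.626 × 10^-34 J·s) / (5.66 × 10^-14 m × 7.01 × 10^6 m/s)
m = 1.67 × 10^-27 kg

Comparing with the listed masses, this is closest to a proton.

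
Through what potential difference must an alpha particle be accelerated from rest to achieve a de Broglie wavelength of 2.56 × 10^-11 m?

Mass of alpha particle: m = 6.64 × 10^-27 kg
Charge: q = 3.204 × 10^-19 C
1.57 × 10^-1 V

From λ = h/√(2mqV), we solve for V:

λ² = h²/(2mqV)
V = h²/(2mqλ²)
V = (6.626 × 10^-34 J·s)² / (2 × 6.64 × 10^-27 kg × 3.204 × 10^-19 C × (2.56 × 10^-11 m)²)
V = 1.57 × 10^-1 V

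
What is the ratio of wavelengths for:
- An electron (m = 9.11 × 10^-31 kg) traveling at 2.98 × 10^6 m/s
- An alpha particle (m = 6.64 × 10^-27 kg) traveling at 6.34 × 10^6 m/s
λ₁/λ₂ = 1.55 × 10^4

Using λ = h/(mv):

λ₁ = h/(m₁v₁) = 2.44 × 10^-10 m
λ₂ = h/(m₂v₂) = 1.57 × 10^-14 m

Ratio λ₁/λ₂ = (m₂v₂)/(m₁v₁)
         = (6.64 × 10^-27 kg × 6.34 × 10^6 m/s) / (9.11 × 10^-31 kg × 2.98 × 10^6 m/s)
         = 1.55 × 10^4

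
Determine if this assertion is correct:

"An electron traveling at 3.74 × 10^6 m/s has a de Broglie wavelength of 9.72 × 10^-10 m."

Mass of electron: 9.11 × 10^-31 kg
False

The claim is incorrect.

Using λ = h/(mv):
λ = (6.626 × 10^-34 J·s) / (9.11 × 10^-31 kg × 3.74 × 10^6 m/s)
λ = 1.94 × 10^-10 m

The actual wavelength differs from the claimed 9.72 × 10^-10 m.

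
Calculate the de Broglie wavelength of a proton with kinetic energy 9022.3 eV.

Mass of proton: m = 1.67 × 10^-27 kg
3.02 × 10^-13 m

Using λ = h/√(2mKE):

First convert KE to Joules: KE = 9022.3 eV = 1.446 × 10^-15 J

λ = h/√(2mKE)
λ = (6.626 × 10^-34 J·s) / √(2 × 1.67 × 10^-27 kg × 1.446 × 10^-15 J)
λ = 3.02 × 10^-13 m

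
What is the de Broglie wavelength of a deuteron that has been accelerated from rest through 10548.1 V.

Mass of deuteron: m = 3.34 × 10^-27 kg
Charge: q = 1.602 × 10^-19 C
1.97 × 10^-13 m

When a particle is accelerated through voltage V, it gains kinetic energy KE = qV.

The de Broglie wavelength is then λ = h/√(2mqV):

λ = h/√(2mqV)
λ = (6.626 × 10^-34 J·s) / √(2 × 3.34 × 10^-27 kg × 1.602 × 10^-19 C × 10548.1 V)
λ = 1.97 × 10^-13 m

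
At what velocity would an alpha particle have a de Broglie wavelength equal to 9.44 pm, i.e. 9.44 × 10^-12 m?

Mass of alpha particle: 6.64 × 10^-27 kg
1.06 × 10^4 m/s

From λ = h/(mv), solve for v:

v = h/(mλ)
v = (6.626 × 10^-34 J·s) / (6.64 × 10^-27 kg × 9.44 × 10^-12 m)
v = 1.06 × 10^4 m/s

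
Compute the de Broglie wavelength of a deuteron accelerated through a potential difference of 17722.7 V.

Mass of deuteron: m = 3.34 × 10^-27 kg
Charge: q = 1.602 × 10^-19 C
1.52 × 10^-13 m

When a particle is accelerated through voltage V, it gains kinetic energy KE = qV.

The de Broglie wavelength is then λ = h/√(2mqV):

λ = h/√(2mqV)
λ = (6.626 × 10^-34 J·s) / √(2 × 3.34 × 10^-27 kg × 1.602 × 10^-19 C × 17722.7 V)
λ = 1.52 × 10^-13 m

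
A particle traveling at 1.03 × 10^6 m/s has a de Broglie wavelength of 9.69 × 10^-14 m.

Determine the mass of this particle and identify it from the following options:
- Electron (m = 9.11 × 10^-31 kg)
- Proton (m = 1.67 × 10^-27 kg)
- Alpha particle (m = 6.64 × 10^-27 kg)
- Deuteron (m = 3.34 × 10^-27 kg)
The particle is an alpha particle.

From λ = h/(mv), solve for mass:

m = h/(λv)
m = (6.626 × 10^-34 J·s) / (9.69 × 10^-14 m × 1.03 × 10^6 m/s)
m = 6.64 × 10^-27 kg

Comparing with the listed masses, this is closest to an alpha particle.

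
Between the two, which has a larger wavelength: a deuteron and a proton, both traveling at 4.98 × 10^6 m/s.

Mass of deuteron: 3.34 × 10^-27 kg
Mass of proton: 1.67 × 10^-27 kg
The proton has the longer wavelength.

Using λ = h/(mv), since both particles have the same velocity, the wavelength depends only on mass.

For deuteron: λ₁ = h/(m₁v) = 3.98 × 10^-14 m
For proton: λ₂ = h/(m₂v) = 7.97 × 10^-14 m

Since λ ∝ 1/m at constant velocity, the lighter particle has the longer wavelength.

The proton has the longer de Broglie wavelength.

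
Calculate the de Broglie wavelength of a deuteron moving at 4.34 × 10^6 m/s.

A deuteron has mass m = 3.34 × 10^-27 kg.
4.57 × 10^-14 m

Using the de Broglie relation λ = h/(mv):

λ = h/(mv)
λ = (6.626 × 10^-34 J·s) / (3.34 × 10^-27 kg × 4.34 × 10^6 m/s)
λ = 4.57 × 10^-14 m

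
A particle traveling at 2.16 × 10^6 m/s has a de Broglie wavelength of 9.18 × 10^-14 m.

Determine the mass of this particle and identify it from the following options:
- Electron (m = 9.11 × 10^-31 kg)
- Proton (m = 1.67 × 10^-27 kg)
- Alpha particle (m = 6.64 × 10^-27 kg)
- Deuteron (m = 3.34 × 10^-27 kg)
The particle is a deuteron.

From λ = h/(mv), solve for mass:

m = h/(λv)
m = (6.626 × 10^-34 J·s) / (9.18 × 10^-14 m × 2.16 × 10^6 m/s)
m = 3.34 × 10^-27 kg

Comparing with the listed masses, this is closest to a deuteron.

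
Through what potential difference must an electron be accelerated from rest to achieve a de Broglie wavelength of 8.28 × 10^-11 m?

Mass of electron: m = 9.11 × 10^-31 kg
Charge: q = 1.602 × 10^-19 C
219 V

From λ = h/√(2mqV), we solve for V:

λ² = h²/(2mqV)
V = h²/(2mqλ²)
V = (6.626 × 10^-34 J·s)² / (2 × 9.11 × 10^-31 kg × 1.602 × 10^-19 C × (8.28 × 10^-11 m)²)
V = 219 V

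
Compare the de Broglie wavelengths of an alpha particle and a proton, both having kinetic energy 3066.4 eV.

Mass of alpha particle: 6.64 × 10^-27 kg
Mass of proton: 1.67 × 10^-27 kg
The proton has the longer wavelength.

Using λ = h/√(2mKE):

For alpha particle: λ₁ = h/√(2m₁KE) = 2.59 × 10^-13 m
For proton: λ₂ = h/√(2m₂KE) = 5.17 × 10^-13 m

Since λ ∝ 1/√m at constant kinetic energy, the lighter particle has the longer wavelength.

The proton has the longer de Broglie wavelength.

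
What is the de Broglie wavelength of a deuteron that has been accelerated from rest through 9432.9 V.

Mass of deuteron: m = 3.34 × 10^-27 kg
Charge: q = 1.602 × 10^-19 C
2.09 × 10^-13 m

When a particle is accelerated through voltage V, it gains kinetic energy KE = qV.

The de Broglie wavelength is then λ = h/√(2mqV):

λ = h/√(2mqV)
λ = (6.626 × 10^-34 J·s) / √(2 × 3.34 × 10^-27 kg × 1.602 × 10^-19 C × 9432.9 V)
λ = 2.09 × 10^-13 m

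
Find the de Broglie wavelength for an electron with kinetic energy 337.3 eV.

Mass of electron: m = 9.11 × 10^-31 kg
6.68 × 10^-11 m

Using λ = h/√(2mKE):

First convert KE to Joules: KE = 337.3 eV = 5.404 × 10^-17 J

λ = h/√(2mKE)
λ = (6.626 × 10^-34 J·s) / √(2 × 9.11 × 10^-31 kg × 5.404 × 10^-17 J)
λ = 6.68 × 10^-11 m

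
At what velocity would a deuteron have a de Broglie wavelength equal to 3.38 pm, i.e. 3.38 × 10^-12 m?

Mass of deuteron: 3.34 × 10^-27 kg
5.87 × 10^4 m/s

From λ = h/(mv), solve for v:

v = h/(mλ)
v = (6.626 × 10^-34 J·s) / (3.34 × 10^-27 kg × 3.38 × 10^-12 m)
v = 5.87 × 10^4 m/s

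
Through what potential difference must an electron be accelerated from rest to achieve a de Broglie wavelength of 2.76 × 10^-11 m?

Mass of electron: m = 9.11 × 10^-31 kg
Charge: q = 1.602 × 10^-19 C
1.97 × 10^3 V

From λ = h/√(2mqV), we solve for V:

λ² = h²/(2mqV)
V = h²/(2mqλ²)
V = (6.626 × 10^-34 J·s)² / (2 × 9.11 × 10^-31 kg × 1.602 × 10^-19 C × (2.76 × 10^-11 m)²)
V = 1.97 × 10^3 V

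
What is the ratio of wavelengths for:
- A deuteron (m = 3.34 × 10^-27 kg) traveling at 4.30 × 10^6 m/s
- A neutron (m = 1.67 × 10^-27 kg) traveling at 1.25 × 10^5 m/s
λ₁/λ₂ = 0.0145

Using λ = h/(mv):

λ₁ = h/(m₁v₁) = 4.61 × 10^-14 m
λ₂ = h/(m₂v₂) = 3.17 × 10^-12 m

Ratio λ₁/λ₂ = (m₂v₂)/(m₁v₁)
         = (1.67 × 10^-27 kg × 1.25 × 10^5 m/s) / (3.34 × 10^-27 kg × 4.30 × 10^6 m/s)
         = 0.0145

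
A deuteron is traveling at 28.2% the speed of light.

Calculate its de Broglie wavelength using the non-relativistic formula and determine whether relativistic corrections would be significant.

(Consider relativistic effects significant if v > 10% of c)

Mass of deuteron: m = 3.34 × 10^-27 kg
Yes, relativistic corrections are needed.

Using the non-relativistic de Broglie formula λ = h/(mv):

v = 28.2% × c = 8.454 × 10^7 m/s

λ = h/(mv)
λ = (6.626 × 10^-34 J·s) / (3.34 × 10^-27 kg × 8.454 × 10^7 m/s)
λ = 2.35 × 10^-15 m

Since v = 28.2% of c > 10% of c, relativistic corrections ARE significant and the actual wavelength would differ from this non-relativistic estimate.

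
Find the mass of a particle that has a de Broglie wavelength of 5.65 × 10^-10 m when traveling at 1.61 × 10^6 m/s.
7.28 × 10^-31 kg

From the de Broglie relation λ = h/(mv), we solve for m:

m = h/(λv)
m = (6.626 × 10^-34 J·s) / (5.65 × 10^-10 m × 1.61 × 10^6 m/s)
m = 7.28 × 10^-31 kg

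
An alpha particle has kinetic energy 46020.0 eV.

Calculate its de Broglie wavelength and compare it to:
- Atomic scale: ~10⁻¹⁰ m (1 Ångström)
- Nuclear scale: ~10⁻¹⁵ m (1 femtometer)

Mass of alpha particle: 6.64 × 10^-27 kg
λ = 6.70 × 10^-14 m, which is between nuclear and atomic scales.

Using λ = h/√(2mKE):

KE = 46020.0 eV = 7.373 × 10^-15 J

λ = h/√(2mKE)
λ = (6.626 × 10^-34 J·s) / √(2 × 6.64 × 10^-27 kg × 7.373 × 10^-15 J)
λ = 6.70 × 10^-14 m

Comparison:
- Atomic scale (10⁻¹⁰ m): λ is 0.00067× this size
- Nuclear scale (10⁻¹⁵ m): λ is 67× this size

The wavelength is between nuclear and atomic scales.

This wavelength is appropriate for probing atomic structure but too large for nuclear physics experiments.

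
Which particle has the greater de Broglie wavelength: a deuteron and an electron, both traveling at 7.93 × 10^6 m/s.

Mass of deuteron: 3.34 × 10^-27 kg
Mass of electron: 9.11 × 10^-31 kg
The electron has the longer wavelength.

Using λ = h/(mv), since both particles have the same velocity, the wavelength depends only on mass.

For deuteron: λ₁ = h/(m₁v) = 2.50 × 10^-14 m
For electron: λ₂ = h/(m₂v) = 9.17 × 10^-11 m

Since λ ∝ 1/m at constant velocity, the lighter particle has the longer wavelength.

The electron has the longer de Broglie wavelength.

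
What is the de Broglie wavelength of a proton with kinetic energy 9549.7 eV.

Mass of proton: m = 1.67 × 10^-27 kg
2.93 × 10^-13 m

Using λ = h/√(2mKE):

First convert KE to Joules: KE = 9549.7 eV = 1.530 × 10^-15 J

λ = h/√(2mKE)
λ = (6.626 × 10^-34 J·s) / √(2 × 1.67 × 10^-27 kg × 1.530 × 10^-15 J)
λ = 2.93 × 10^-13 m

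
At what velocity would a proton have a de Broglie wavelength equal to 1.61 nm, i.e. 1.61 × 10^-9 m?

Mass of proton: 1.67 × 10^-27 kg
2.46 × 10^2 m/s

From λ = h/(mv), solve for v:

v = h/(mλ)
v = (6.626 × 10^-34 J·s) / (1.67 × 10^-27 kg × 1.61 × 10^-9 m)
v = 2.46 × 10^2 m/s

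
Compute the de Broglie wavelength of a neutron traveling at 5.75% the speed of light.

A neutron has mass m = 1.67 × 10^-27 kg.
2.30 × 10^-14 m

Using the de Broglie relation λ = h/(mv):

v = 5.75% × c = 1.724 × 10^7 m/s

λ = h/(mv)
λ = (6.626 × 10^-34 J·s) / (1.67 × 10^-27 kg × 1.724 × 10^7 m/s)
λ = 2.30 × 10^-14 m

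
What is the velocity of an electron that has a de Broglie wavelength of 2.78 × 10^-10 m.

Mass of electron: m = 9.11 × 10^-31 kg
2.62 × 10^6 m/s

From the de Broglie relation λ = h/(mv), we solve for v:

v = h/(mλ)
v = (6.626 × 10^-34 J·s) / (9.11 × 10^-31 kg × 2.78 × 10^-10 m)
v = 2.62 × 10^6 m/s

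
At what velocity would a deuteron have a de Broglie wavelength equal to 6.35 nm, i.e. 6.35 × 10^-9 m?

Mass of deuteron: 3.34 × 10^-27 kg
3.12 × 10^1 m/s

From λ = h/(mv), solve for v:

v = h/(mλ)
v = (6.626 × 10^-34 J·s) / (3.34 × 10^-27 kg × 6.35 × 10^-9 m)
v = 3.12 × 10^1 m/s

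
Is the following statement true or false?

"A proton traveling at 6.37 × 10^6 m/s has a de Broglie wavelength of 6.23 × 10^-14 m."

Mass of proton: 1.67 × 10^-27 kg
True

The claim is correct.

Using λ = h/(mv):
λ = (6.626 × 10^-34 J·s) / (1.67 × 10^-27 kg × 6.37 × 10^6 m/s)
λ = 6.23 × 10^-14 m

This matches the claimed value.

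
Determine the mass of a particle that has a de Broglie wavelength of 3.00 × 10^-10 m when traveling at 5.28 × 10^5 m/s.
4.18 × 10^-30 kg

From the de Broglie relation λ = h/(mv), we solve for m:

m = h/(λv)
m = (6.626 × 10^-34 J·s) / (3.00 × 10^-10 m × 5.28 × 10^5 m/s)
m = 4.18 × 10^-30 kg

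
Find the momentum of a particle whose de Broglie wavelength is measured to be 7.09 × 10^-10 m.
9.35 × 10^-25 kg·m/s

From the de Broglie relation λ = h/p, we solve for p:

p = h/λ
p = (6.626 × 10^-34 J·s) / (7.09 × 10^-10 m)
p = 9.35 × 10^-25 kg·m/s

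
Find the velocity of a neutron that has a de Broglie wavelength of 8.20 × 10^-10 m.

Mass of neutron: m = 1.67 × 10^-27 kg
4.84 × 10^2 m/s

From the de Broglie relation λ = h/(mv), we solve for v:

v = h/(mλ)
v = (6.626 × 10^-34 J·s) / (1.67 × 10^-27 kg × 8.20 × 10^-10 m)
v = 4.84 × 10^2 m/s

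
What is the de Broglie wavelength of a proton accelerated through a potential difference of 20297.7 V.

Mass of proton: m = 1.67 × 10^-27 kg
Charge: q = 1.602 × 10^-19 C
2.01 × 10^-13 m

When a particle is accelerated through voltage V, it gains kinetic energy KE = qV.

The de Broglie wavelength is then λ = h/√(2mqV):

λ = h/√(2mqV)
λ = (6.626 × 10^-34 J·s) / √(2 × 1.67 × 10^-27 kg × 1.602 × 10^-19 C × 20297.7 V)
λ = 2.01 × 10^-13 m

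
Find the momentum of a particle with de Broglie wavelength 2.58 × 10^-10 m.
2.57 × 10^-24 kg·m/s

From the de Broglie relation λ = h/p, we solve for p:

p = h/λ
p = (6.626 × 10^-34 J·s) / (2.58 × 10^-10 m)
p = 2.57 × 10^-24 kg·m/s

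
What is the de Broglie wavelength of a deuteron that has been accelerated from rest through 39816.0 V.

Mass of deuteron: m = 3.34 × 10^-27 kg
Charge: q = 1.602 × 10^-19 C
1.02 × 10^-13 m

When a particle is accelerated through voltage V, it gains kinetic energy KE = qV.

The de Broglie wavelength is then λ = h/√(2mqV):

λ = h/√(2mqV)
λ = (6.626 × 10^-34 J·s) / √(2 × 3.34 × 10^-27 kg × 1.602 × 10^-19 C × 39816.0 V)
λ = 1.02 × 10^-13 m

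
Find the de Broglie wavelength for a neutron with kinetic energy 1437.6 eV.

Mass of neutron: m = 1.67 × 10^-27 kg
7.55 × 10^-13 m

Using λ = h/√(2mKE):

First convert KE to Joules: KE = 1437.6 eV = 2.303 × 10^-16 J

λ = h/√(2mKE)
λ = (6.626 × 10^-34 J·s) / √(2 × 1.67 × 10^-27 kg × 2.303 × 10^-16 J)
λ = 7.55 × 10^-13 m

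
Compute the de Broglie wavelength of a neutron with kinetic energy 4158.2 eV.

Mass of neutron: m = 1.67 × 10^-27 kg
4.44 × 10^-13 m

Using λ = h/√(2mKE):

First convert KE to Joules: KE = 4158.2 eV = 6.662 × 10^-16 J

λ = h/√(2mKE)
λ = (6.626 × 10^-34 J·s) / √(2 × 1.67 × 10^-27 kg × 6.662 × 10^-16 J)
λ = 4.44 × 10^-13 m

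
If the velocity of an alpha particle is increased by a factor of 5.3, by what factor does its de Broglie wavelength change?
The wavelength decreases by a factor of 5.3.

From λ = h/(mv), the wavelength is inversely proportional to velocity:

λ ∝ 1/v

If v → 5.3v, then λ → λ/5.3

When velocity is increased by a factor of 5.3, the wavelength decreases by a factor of 5.3.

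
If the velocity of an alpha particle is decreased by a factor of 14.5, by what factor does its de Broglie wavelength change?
The wavelength increases by a factor of 14.5.

From λ = h/(mv), the wavelength is inversely proportional to velocity:

λ ∝ 1/v

If v → v/14.5, then λ → 14.5λ

When velocity is decreased by a factor of 14.5, the wavelength increases by a factor of 14.5.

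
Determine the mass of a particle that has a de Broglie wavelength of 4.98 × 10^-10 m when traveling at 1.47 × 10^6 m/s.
9.05 × 10^-31 kg

From the de Broglie relation λ = h/(mv), we solve for m:

m = h/(λv)
m = (6.626 × 10^-34 J·s) / (4.98 × 10^-10 m × 1.47 × 10^6 m/s)
m = 9.05 × 10^-31 kg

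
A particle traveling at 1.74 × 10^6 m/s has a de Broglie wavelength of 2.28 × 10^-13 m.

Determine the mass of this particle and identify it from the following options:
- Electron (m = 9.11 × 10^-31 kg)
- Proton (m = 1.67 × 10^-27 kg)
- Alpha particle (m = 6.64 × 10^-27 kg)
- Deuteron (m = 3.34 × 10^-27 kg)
The particle is a proton.

From λ = h/(mv), solve for mass:

m = h/(λv)
m = (6.626 × 10^-34 J·s) / (2.28 × 10^-13 m × 1.74 × 10^6 m/s)
m = 1.67 × 10^-27 kg

Comparing with the listed masses, this is closest to a proton.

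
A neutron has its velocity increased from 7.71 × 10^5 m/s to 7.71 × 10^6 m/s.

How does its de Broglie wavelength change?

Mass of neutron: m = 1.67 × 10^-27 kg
The wavelength decreases by a factor of 10.

Using λ = h/(mv):

Initial wavelength: λ₁ = h/(mv₁) = 5.15 × 10^-13 m
Final wavelength: λ₂ = h/(mv₂) = 5.15 × 10^-14 m

Since λ ∝ 1/v, when velocity increases by a factor of 10, the wavelength decreases by a factor of 10.

λ₂/λ₁ = v₁/v₂ = 1/10

The wavelength decreases by a factor of 10.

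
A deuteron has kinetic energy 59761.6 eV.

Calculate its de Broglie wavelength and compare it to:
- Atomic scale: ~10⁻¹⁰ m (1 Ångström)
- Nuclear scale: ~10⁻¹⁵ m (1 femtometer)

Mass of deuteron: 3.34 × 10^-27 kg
λ = 8.29 × 10^-14 m, which is between nuclear and atomic scales.

Using λ = h/√(2mKE):

KE = 59761.6 eV = 9.575 × 10^-15 J

λ = h/√(2mKE)
λ = (6.626 × 10^-34 J·s) / √(2 × 3.34 × 10^-27 kg × 9.575 × 10^-15 J)
λ = 8.29 × 10^-14 m

Comparison:
- Atomic scale (10⁻¹⁰ m): λ is 0.00083× this size
- Nuclear scale (10⁻¹⁵ m): λ is 83× this size

The wavelength is between nuclear and atomic scales.

This wavelength is appropriate for probing atomic structure but too large for nuclear physics experiments.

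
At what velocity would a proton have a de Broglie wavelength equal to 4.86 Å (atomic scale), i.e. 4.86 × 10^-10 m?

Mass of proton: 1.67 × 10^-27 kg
8.16 × 10^2 m/s

From λ = h/(mv), solve for v:

v = h/(mλ)
v = (6.626 × 10^-34 J·s) / (1.67 × 10^-27 kg × 4.86 × 10^-10 m)
v = 8.16 × 10^2 m/s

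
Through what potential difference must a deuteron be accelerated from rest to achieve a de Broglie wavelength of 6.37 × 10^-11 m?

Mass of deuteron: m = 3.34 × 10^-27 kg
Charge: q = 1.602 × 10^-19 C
1.01 × 10^-1 V

From λ = h/√(2mqV), we solve for V:

λ² = h²/(2mqV)
V = h²/(2mqλ²)
V = (6.626 × 10^-34 J·s)² / (2 × 3.34 × 10^-27 kg × 1.602 × 10^-19 C × (6.37 × 10^-11 m)²)
V = 1.01 × 10^-1 V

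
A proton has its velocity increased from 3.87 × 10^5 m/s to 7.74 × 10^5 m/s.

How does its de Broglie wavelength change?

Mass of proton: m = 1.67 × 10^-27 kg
The wavelength decreases by a factor of 2.

Using λ = h/(mv):

Initial wavelength: λ₁ = h/(mv₁) = 1.03 × 10^-12 m
Final wavelength: λ₂ = h/(mv₂) = 5.13 × 10^-13 m

Since λ ∝ 1/v, when velocity increases by a factor of 2, the wavelength decreases by a factor of 2.

λ₂/λ₁ = v₁/v₂ = 1/2

The wavelength decreases by a factor of 2.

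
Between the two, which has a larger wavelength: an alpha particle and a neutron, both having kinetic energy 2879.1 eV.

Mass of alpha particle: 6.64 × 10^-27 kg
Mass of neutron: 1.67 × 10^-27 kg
The neutron has the longer wavelength.

Using λ = h/√(2mKE):

For alpha particle: λ₁ = h/√(2m₁KE) = 2.68 × 10^-13 m
For neutron: λ₂ = h/√(2m₂KE) = 5.34 × 10^-13 m

Since λ ∝ 1/√m at constant kinetic energy, the lighter particle has the longer wavelength.

The neutron has the longer de Broglie wavelength.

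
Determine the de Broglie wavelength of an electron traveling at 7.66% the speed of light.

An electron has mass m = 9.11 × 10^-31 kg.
3.17 × 10^-11 m

Using the de Broglie relation λ = h/(mv):

v = 7.66% × c = 2.296 × 10^7 m/s

λ = h/(mv)
λ = (6.626 × 10^-34 J·s) / (9.11 × 10^-31 kg × 2.296 × 10^7 m/s)
λ = 3.17 × 10^-11 m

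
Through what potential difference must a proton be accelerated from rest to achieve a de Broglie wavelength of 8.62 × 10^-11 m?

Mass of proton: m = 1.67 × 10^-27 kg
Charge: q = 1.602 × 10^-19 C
1.10 × 10^-1 V

From λ = h/√(2mqV), we solve for V:

λ² = h²/(2mqV)
V = h²/(2mqλ²)
V = (6.626 × 10^-34 J·s)² / (2 × 1.67 × 10^-27 kg × 1.602 × 10^-19 C × (8.62 × 10^-11 m)²)
V = 1.10 × 10^-1 V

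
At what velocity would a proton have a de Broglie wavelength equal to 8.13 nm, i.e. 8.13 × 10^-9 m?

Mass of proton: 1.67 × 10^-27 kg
4.88 × 10^1 m/s

From λ = h/(mv), solve for v:

v = h/(mλ)
v = (6.626 × 10^-34 J·s) / (1.67 × 10^-27 kg × 8.13 × 10^-9 m)
v = 4.88 × 10^1 m/s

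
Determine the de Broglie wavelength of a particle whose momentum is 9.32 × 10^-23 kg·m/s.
7.11 × 10^-12 m

Using the de Broglie relation λ = h/p:

λ = h/p
λ = (6.626 × 10^-34 J·s) / (9.32 × 10^-23 kg·m/s)
λ = 7.11 × 10^-12 m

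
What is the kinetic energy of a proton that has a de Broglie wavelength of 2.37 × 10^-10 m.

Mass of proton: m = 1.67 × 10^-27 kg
2.34 × 10^-21 J (or 0.0146 eV)

From λ = h/√(2mKE), we solve for KE:

λ² = h²/(2mKE)
KE = h²/(2mλ²)
KE = (6.626 × 10^-34 J·s)² / (2 × 1.67 × 10^-27 kg × (2.37 × 10^-10 m)²)
KE = 2.34 × 10^-21 J
KE = 0.0146 eV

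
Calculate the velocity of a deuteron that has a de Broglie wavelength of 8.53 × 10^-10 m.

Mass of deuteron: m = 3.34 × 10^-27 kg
2.33 × 10^2 m/s

From the de Broglie relation λ = h/(mv), we solve for v:

v = h/(mλ)
v = (6.626 × 10^-34 J·s) / (3.34 × 10^-27 kg × 8.53 × 10^-10 m)
v = 2.33 × 10^2 m/s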